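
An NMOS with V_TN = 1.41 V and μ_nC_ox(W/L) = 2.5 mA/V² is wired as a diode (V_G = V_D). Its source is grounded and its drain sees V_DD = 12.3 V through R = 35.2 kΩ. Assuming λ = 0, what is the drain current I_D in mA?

I_D = 0.296 mA

With gate tied to drain, V_GS = V_DS ≥ V_GS − V_TN, so the device is in saturation.
KCL at the drain: ½ k_n (V_GS − V_TN)² = (V_DD − V_GS)/R.
Let x = V_GS − 1.41. Then 44 x² + x − 10.89 = 0, giving x = 0.486 V (positive root), so V_GS = 1.9 V.
I_D = (V_DD − V_GS)/R = (12.3 − 1.9) / 35.2 = 0.296 mA.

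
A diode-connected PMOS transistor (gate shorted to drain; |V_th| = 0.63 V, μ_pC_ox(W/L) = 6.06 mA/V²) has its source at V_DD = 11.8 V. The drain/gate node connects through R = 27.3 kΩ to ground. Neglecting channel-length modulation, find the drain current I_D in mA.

With gate tied to drain, V_SG = V_SD ≥ V_SG − |V_th|, so the device is in saturation.
KCL at the drain: ½ k_p (V_SG − |V_th|)² = (V_DD − V_SG)/R.
Let x = V_SG − 0.63. Then 82.7 x² + x − 11.17 = 0, giving x = 0.361 V (positive root), so V_SG = 0.991 V.
I_D = (V_DD − V_SG)/R = (11.8 − 0.991) / 27.3 = 0.396 mA.

I_D = 0.396 mA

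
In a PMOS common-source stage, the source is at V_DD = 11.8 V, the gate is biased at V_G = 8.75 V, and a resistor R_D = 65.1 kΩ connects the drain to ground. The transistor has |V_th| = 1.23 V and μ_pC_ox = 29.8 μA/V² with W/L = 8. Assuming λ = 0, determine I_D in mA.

V_SG = V_DD − V_G = 11.8 − 8.75 = 3.05 V, so V_ov = 3.05 − 1.23 = 1.82 V.
k_p = μ_pC_ox · (W/L) = 0.2384 mA/V².
Assume saturation: I_D = ½ k_p V_ov² = 0.5 × 0.2384 × 1.82² = 0.395 mA, giving V_SD = V_DD − I_D R_D = 11.8 − 0.395 × 65.1 = -13.9 V.
But -13.9 V < V_ov = 1.82 V, so the device is actually in triode.
In triode I_D = k_p[V_ov V_SD − ½ V_SD²] and I_D = (V_DD − V_SD)/R_D. Equating: 7.76 V_SD² − 29.25 V_SD + 11.8 = 0, giving V_SD = 0.459 V (the root below V_ov).
I_D = (11.8 − 0.459) / 65.1 = 0.174 mA.

I_D = 0.174 mA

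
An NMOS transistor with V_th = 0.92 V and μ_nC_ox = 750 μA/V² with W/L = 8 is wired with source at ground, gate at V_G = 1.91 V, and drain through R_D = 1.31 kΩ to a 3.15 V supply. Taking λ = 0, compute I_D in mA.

I_D = 2.06 mA

V_GS = V_G = 1.91 V, so V_ov = 1.91 − 0.92 = 0.99 V.
k_n = μ_nC_ox · (W/L) = 6 mA/V².
Assume saturation: I_D = ½ k_n V_ov² = 0.5 × 6 × 0.99² = 2.94 mA, giving V_DS = V_DD − I_D R_D = 3.15 − 2.94 × 1.31 = -0.702 V.
But -0.702 V < V_ov = 0.99 V, so the device is actually in triode.
In triode I_D = k_n[V_ov V_DS − ½ V_DS²] and I_D = (V_DD − V_DS)/R_D. Equating: 3.93 V_DS² − 8.781 V_DS + 3.15 = 0, giving V_DS = 0.449 V (the root below V_ov).
I_D = (3.15 − 0.449) / 1.31 = 2.06 mA.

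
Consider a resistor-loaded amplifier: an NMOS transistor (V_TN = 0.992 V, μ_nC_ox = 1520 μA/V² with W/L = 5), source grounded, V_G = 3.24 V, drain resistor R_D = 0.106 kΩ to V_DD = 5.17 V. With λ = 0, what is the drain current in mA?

V_GS = V_G = 3.24 V, so V_ov = 3.24 − 0.992 = 2.25 V.
k_n = μ_nC_ox · (W/L) = 7.6 mA/V².
Assume saturation: I_D = ½ k_n V_ov² = 0.5 × 7.6 × 2.25² = 19.2 mA, giving V_DS = V_DD − I_D R_D = 5.17 − 19.2 × 0.106 = 3.13 V.
V_DS = 3.13 V ≥ V_ov = 2.25 V, confirming saturation.

I_D = 19.2 mA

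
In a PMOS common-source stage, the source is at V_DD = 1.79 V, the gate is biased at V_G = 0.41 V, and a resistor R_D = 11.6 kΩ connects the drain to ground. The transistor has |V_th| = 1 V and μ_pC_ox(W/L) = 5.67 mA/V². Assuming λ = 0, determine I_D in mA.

V_SG = V_DD − V_G = 1.79 − 0.41 = 1.38 V, so V_ov = 1.38 − 1 = 0.38 V.
Assume saturation: I_D = ½ k_p V_ov² = 0.5 × 5.67 × 0.38² = 0.409 mA, giving V_SD = V_DD − I_D R_D = 1.79 − 0.409 × 11.6 = -2.96 V.
But -2.96 V < V_ov = 0.38 V, so the device is actually in triode.
In triode I_D = k_p[V_ov V_SD − ½ V_SD²] and I_D = (V_DD − V_SD)/R_D. Equating: 32.9 V_SD² − 25.99 V_SD + 1.79 = 0, giving V_SD = 0.0762 V (the root below V_ov).
I_D = (1.79 − 0.0762) / 11.6 = 0.148 mA.

I_D = 0.148 mA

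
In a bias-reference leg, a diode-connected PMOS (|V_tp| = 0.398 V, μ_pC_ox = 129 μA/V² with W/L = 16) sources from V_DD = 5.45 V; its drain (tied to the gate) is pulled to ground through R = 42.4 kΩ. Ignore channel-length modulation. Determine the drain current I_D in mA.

With gate tied to drain, V_SG = V_SD ≥ V_SG − |V_tp|, so the device is in saturation.
k_p = μ_pC_ox · (W/L) = 2.064 mA/V².
KCL at the drain: ½ k_p (V_SG − |V_tp|)² = (V_DD − V_SG)/R.
Let x = V_SG − 0.398. Then 43.8 x² + x − 5.052 = 0, giving x = 0.329 V (positive root), so V_SG = 0.727 V.
I_D = (V_DD − V_SG)/R = (5.45 − 0.727) / 42.4 = 0.111 mA.

I_D = 0.111 mA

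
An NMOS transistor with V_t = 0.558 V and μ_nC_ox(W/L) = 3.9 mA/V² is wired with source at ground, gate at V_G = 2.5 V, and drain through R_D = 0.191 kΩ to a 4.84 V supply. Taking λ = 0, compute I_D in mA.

V_GS = V_G = 2.5 V, so V_ov = 2.5 − 0.558 = 1.94 V.
Assume saturation: I_D = ½ k_n V_ov² = 0.5 × 3.9 × 1.94² = 7.35 mA, giving V_DS = V_DD − I_D R_D = 4.84 − 7.35 × 0.191 = 3.44 V.
V_DS = 3.44 V ≥ V_ov = 1.94 V, confirming saturation.

I_D = 7.35 mA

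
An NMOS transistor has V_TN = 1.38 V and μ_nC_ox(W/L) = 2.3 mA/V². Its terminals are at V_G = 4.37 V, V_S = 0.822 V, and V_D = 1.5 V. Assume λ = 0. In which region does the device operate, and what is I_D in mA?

V_GS = V_G − V_S = 4.37 − 0.822 = 3.55 V; V_DS = V_D − V_S = 1.5 − 0.822 = 0.678 V.
V_ov = V_GS − V_TN = 3.55 − 1.38 = 2.17 V.
Since V_DS = 0.678 V < V_ov = 2.17 V, the device is in the triode region.
I_D = k_n [V_ov · V_DS − ½ V_DS²] = 2.3 × [2.17 × 0.678 − 0.5 × 0.678²] = 2.85 mA.

Triode; I_D = 2.85 mA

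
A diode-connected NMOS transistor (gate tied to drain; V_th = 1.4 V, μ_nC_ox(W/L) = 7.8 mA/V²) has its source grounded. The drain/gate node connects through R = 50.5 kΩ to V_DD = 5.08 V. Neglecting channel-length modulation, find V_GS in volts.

With gate tied to drain, V_GS = V_DS ≥ V_GS − V_th, so the device is in saturation.
KCL at the drain: ½ k_n (V_GS − V_th)² = (V_DD − V_GS)/R.
Let x = V_GS − 1.4. Then 197 x² + x − 3.68 = 0, giving x = 0.134 V (positive root), so V_GS = 1.53 V.
I_D = (V_DD − V_GS)/R = (5.08 − 1.53) / 50.5 = 0.0702 mA.

V_GS = 1.53 V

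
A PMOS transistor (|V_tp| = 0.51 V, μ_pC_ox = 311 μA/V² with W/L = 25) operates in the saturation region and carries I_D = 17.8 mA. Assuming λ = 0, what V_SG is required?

k_p = μ_pC_ox · (W/L) = 7.775 mA/V².
In saturation I_D = ½ k_p (V_SG − |V_tp|)², so V_SG − |V_tp| = √(2 I_D / k_p) = √(2 × 17.8 / 7.775) = 2.14 V.
V_SG = 0.51 + 2.14 = 2.65 V.

V_SG = 2.65 V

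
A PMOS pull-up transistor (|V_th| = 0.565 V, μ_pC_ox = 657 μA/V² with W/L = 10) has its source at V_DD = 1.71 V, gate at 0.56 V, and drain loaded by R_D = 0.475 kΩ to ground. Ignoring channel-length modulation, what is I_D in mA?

I_D = 1.12 mA

V_SG = V_DD − V_G = 1.71 − 0.56 = 1.15 V, so V_ov = 1.15 − 0.565 = 0.585 V.
k_p = μ_pC_ox · (W/L) = 6.57 mA/V².
Assume saturation: I_D = ½ k_p V_ov² = 0.5 × 6.57 × 0.585² = 1.12 mA, giving V_SD = V_DD − I_D R_D = 1.71 − 1.12 × 0.475 = 1.18 V.
V_SD = 1.18 V ≥ V_ov = 0.585 V, confirming saturation.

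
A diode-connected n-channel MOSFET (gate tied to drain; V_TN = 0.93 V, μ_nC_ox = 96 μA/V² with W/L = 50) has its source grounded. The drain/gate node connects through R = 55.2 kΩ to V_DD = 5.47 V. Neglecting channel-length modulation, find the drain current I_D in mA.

I_D = 0.0790 mA

With gate tied to drain, V_GS = V_DS ≥ V_GS − V_TN, so the device is in saturation.
k_n = μ_nC_ox · (W/L) = 4.8 mA/V².
KCL at the drain: ½ k_n (V_GS − V_TN)² = (V_DD − V_GS)/R.
Let x = V_GS − 0.93. Then 132 x² + x − 4.54 = 0, giving x = 0.181 V (positive root), so V_GS = 1.11 V.
I_D = (V_DD − V_GS)/R = (5.47 − 1.11) / 55.2 = 0.079 mA.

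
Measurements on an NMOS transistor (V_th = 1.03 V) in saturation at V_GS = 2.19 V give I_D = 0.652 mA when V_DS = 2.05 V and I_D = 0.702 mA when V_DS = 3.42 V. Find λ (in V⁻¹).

With V_GS fixed, I_D ∝ (1 + λ V_DS) in saturation, so I_D2/I_D1 = (1 + λ V_DS2)/(1 + λ V_DS1).
0.702/0.652 = 1.077 = (1 + 3.42 λ)/(1 + 2.05 λ).
Solving: λ (I_D1 V_DS2 − I_D2 V_DS1) = I_D2 − I_D1, so λ = (0.702 − 0.652) / (0.652 × 3.42 − 0.702 × 2.05) = 0.05 / 0.791 = 0.0632 V⁻¹.

λ = 0.0632 V⁻¹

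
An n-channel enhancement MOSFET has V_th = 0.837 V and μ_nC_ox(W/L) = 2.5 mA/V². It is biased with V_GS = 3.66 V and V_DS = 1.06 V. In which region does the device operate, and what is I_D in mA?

V_ov = V_GS − V_th = 3.66 − 0.837 = 2.82 V.
Since V_DS = 1.06 V < V_ov = 2.82 V, the device is in the triode region.
I_D = k_n [V_ov · V_DS − ½ V_DS²] = 2.5 × [2.82 × 1.06 − 0.5 × 1.06²] = 6.08 mA.

Triode; I_D = 6.08 mA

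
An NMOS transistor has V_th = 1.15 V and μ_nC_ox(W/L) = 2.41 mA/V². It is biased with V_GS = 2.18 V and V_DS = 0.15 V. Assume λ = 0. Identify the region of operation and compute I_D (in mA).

Triode; I_D = 0.345 mA

V_ov = V_GS − V_th = 2.18 − 1.15 = 1.03 V.
Since V_DS = 0.15 V < V_ov = 1.03 V, the device is in the triode region.
I_D = k_n [V_ov · V_DS − ½ V_DS²] = 2.41 × [1.03 × 0.15 − 0.5 × 0.15²] = 0.345 mA.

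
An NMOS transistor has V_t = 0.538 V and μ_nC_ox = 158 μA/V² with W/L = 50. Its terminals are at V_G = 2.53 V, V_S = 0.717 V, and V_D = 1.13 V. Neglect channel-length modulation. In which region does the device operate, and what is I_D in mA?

Triode; I_D = 3.49 mA

V_GS = V_G − V_S = 2.53 − 0.717 = 1.81 V; V_DS = V_D − V_S = 1.13 − 0.717 = 0.413 V.
k_n = μ_nC_ox · (W/L) = 7.9 mA/V².
V_ov = V_GS − V_t = 1.81 − 0.538 = 1.27 V.
Since V_DS = 0.413 V < V_ov = 1.27 V, the device is in the triode region.
I_D = k_n [V_ov · V_DS − ½ V_DS²] = 7.9 × [1.27 × 0.413 − 0.5 × 0.413²] = 3.49 mA.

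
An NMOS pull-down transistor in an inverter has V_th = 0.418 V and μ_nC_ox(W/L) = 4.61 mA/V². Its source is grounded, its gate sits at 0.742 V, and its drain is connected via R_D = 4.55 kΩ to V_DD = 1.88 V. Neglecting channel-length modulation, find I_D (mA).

V_GS = V_G = 0.742 V, so V_ov = 0.742 − 0.418 = 0.324 V.
Assume saturation: I_D = ½ k_n V_ov² = 0.5 × 4.61 × 0.324² = 0.242 mA, giving V_DS = V_DD − I_D R_D = 1.88 − 0.242 × 4.55 = 0.779 V.
V_DS = 0.779 V ≥ V_ov = 0.324 V, confirming saturation.

I_D = 0.242 mA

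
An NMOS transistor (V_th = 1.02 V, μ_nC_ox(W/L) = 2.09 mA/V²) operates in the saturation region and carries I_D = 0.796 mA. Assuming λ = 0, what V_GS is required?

V_GS = 1.89 V

In saturation I_D = ½ k_n (V_GS − V_th)², so V_GS − V_th = √(2 I_D / k_n) = √(2 × 0.796 / 2.09) = 0.873 V.
V_GS = 1.02 + 0.873 = 1.89 V.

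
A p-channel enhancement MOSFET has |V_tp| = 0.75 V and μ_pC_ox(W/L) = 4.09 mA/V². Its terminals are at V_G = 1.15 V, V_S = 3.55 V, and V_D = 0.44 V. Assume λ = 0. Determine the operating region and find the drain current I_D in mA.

Saturation; I_D = 5.57 mA

V_SG = V_S − V_G = 3.55 − 1.15 = 2.4 V; V_SD = V_S − V_D = 3.55 − 0.44 = 3.11 V.
V_ov = V_SG − |V_tp| = 2.4 − 0.75 = 1.65 V.
Since V_SD = 3.11 V ≥ V_ov = 1.65 V, the device is in saturation.
I_D = ½ k_p V_ov² = 0.5 × 4.09 × 1.65² = 5.57 mA.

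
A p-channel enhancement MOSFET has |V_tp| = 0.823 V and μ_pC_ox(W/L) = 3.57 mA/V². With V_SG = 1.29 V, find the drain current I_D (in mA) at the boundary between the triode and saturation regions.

At the boundary V_SD = V_ov = V_SG − |V_tp| = 1.29 − 0.823 = 0.467 V.
I_D = ½ k_p V_ov² = 0.5 × 3.57 × 0.467² = 0.389 mA.

I_D = 0.389 mA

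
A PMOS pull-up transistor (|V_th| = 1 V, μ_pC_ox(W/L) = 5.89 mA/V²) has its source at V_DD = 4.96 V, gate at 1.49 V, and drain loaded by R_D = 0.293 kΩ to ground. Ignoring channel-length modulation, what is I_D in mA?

I_D = 13.0 mA

V_SG = V_DD − V_G = 4.96 − 1.49 = 3.47 V, so V_ov = 3.47 − 1 = 2.47 V.
Assume saturation: I_D = ½ k_p V_ov² = 0.5 × 5.89 × 2.47² = 18 mA, giving V_SD = V_DD − I_D R_D = 4.96 − 18 × 0.293 = -0.304 V.
But -0.304 V < V_ov = 2.47 V, so the device is actually in triode.
In triode I_D = k_p[V_ov V_SD − ½ V_SD²] and I_D = (V_DD − V_SD)/R_D. Equating: 0.863 V_SD² − 5.263 V_SD + 4.96 = 0, giving V_SD = 1.17 V (the root below V_ov).
I_D = (4.96 − 1.17) / 0.293 = 13 mA.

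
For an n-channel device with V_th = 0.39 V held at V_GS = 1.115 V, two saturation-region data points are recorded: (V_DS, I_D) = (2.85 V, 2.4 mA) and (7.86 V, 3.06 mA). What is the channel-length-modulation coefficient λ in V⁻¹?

With V_GS fixed, I_D ∝ (1 + λ V_DS) in saturation, so I_D2/I_D1 = (1 + λ V_DS2)/(1 + λ V_DS1).
3.06/2.4 = 1.275 = (1 + 7.86 λ)/(1 + 2.85 λ).
Solving: λ (I_D1 V_DS2 − I_D2 V_DS1) = I_D2 − I_D1, so λ = (3.06 − 2.4) / (2.4 × 7.86 − 3.06 × 2.85) = 0.66 / 10.1 = 0.0651 V⁻¹.

λ = 0.0651 V⁻¹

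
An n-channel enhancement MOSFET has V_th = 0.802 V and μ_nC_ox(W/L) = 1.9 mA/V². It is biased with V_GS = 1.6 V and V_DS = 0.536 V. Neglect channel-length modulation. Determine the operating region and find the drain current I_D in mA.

V_ov = V_GS − V_th = 1.6 − 0.802 = 0.798 V.
Since V_DS = 0.536 V < V_ov = 0.798 V, the device is in the triode region.
I_D = k_n [V_ov · V_DS − ½ V_DS²] = 1.9 × [0.798 × 0.536 − 0.5 × 0.536²] = 0.54 mA.

Triode; I_D = 0.540 mA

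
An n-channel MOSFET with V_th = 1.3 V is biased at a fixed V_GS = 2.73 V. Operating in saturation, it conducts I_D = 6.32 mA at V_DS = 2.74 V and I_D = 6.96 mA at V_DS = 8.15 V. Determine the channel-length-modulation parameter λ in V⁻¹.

λ = 0.0197 V⁻¹

With V_GS fixed, I_D ∝ (1 + λ V_DS) in saturation, so I_D2/I_D1 = (1 + λ V_DS2)/(1 + λ V_DS1).
6.96/6.32 = 1.101 = (1 + 8.15 λ)/(1 + 2.74 λ).
Solving: λ (I_D1 V_DS2 − I_D2 V_DS1) = I_D2 − I_D1, so λ = (6.96 − 6.32) / (6.32 × 8.15 − 6.96 × 2.74) = 0.64 / 32.4 = 0.0197 V⁻¹.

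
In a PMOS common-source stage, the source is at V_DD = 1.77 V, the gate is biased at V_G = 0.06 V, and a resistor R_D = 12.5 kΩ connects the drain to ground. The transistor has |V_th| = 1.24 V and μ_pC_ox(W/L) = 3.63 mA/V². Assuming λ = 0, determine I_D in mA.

I_D = 0.135 mA

V_SG = V_DD − V_G = 1.77 − 0.06 = 1.71 V, so V_ov = 1.71 − 1.24 = 0.47 V.
Assume saturation: I_D = ½ k_p V_ov² = 0.5 × 3.63 × 0.47² = 0.401 mA, giving V_SD = V_DD − I_D R_D = 1.77 − 0.401 × 12.5 = -3.24 V.
But -3.24 V < V_ov = 0.47 V, so the device is actually in triode.
In triode I_D = k_p[V_ov V_SD − ½ V_SD²] and I_D = (V_DD − V_SD)/R_D. Equating: 22.7 V_SD² − 22.33 V_SD + 1.77 = 0, giving V_SD = 0.087 V (the root below V_ov).
I_D = (1.77 − 0.087) / 12.5 = 0.135 mA.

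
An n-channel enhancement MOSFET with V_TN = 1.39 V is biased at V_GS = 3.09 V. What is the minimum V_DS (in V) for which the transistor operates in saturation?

The boundary between triode and saturation is V_DS = V_GS − V_TN = V_ov.
V_ov = 3.09 − 1.39 = 1.7 V.

V_DS,sat = 1.70 V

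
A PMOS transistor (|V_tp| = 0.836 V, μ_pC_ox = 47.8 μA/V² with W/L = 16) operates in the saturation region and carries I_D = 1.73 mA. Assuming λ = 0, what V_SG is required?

k_p = μ_pC_ox · (W/L) = 0.7648 mA/V².
In saturation I_D = ½ k_p (V_SG − |V_tp|)², so V_SG − |V_tp| = √(2 I_D / k_p) = √(2 × 1.73 / 0.7648) = 2.13 V.
V_SG = 0.836 + 2.13 = 2.96 V.

V_SG = 2.96 V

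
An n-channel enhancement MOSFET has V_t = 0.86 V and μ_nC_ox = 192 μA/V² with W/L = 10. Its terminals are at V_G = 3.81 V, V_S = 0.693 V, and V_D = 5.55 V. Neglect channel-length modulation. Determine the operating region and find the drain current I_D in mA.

Saturation; I_D = 4.89 mA

V_GS = V_G − V_S = 3.81 − 0.693 = 3.12 V; V_DS = V_D − V_S = 5.55 − 0.693 = 4.86 V.
k_n = μ_nC_ox · (W/L) = 1.92 mA/V².
V_ov = V_GS − V_t = 3.12 − 0.86 = 2.26 V.
Since V_DS = 4.86 V ≥ V_ov = 2.26 V, the device is in saturation.
I_D = ½ k_n V_ov² = 0.5 × 1.92 × 2.26² = 4.89 mA.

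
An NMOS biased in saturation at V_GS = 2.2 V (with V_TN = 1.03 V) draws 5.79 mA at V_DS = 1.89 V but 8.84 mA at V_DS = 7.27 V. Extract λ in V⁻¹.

λ = 0.120 V⁻¹

With V_GS fixed, I_D ∝ (1 + λ V_DS) in saturation, so I_D2/I_D1 = (1 + λ V_DS2)/(1 + λ V_DS1).
8.84/5.79 = 1.527 = (1 + 7.27 λ)/(1 + 1.89 λ).
Solving: λ (I_D1 V_DS2 − I_D2 V_DS1) = I_D2 − I_D1, so λ = (8.84 − 5.79) / (5.79 × 7.27 − 8.84 × 1.89) = 3.05 / 25.4 = 0.12 V⁻¹.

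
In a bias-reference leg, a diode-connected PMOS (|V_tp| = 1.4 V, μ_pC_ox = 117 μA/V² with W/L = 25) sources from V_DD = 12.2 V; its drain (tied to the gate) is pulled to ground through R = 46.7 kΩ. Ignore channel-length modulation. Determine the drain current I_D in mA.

I_D = 0.223 mA

With gate tied to drain, V_SG = V_SD ≥ V_SG − |V_tp|, so the device is in saturation.
k_p = μ_pC_ox · (W/L) = 2.925 mA/V².
KCL at the drain: ½ k_p (V_SG − |V_tp|)² = (V_DD − V_SG)/R.
Let x = V_SG − 1.4. Then 68.3 x² + x − 10.8 = 0, giving x = 0.39 V (positive root), so V_SG = 1.79 V.
I_D = (V_DD − V_SG)/R = (12.2 − 1.79) / 46.7 = 0.223 mA.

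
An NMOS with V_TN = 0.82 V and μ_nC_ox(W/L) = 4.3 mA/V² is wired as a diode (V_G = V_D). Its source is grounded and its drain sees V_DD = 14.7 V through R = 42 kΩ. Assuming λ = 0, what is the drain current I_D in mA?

With gate tied to drain, V_GS = V_DS ≥ V_GS − V_TN, so the device is in saturation.
KCL at the drain: ½ k_n (V_GS − V_TN)² = (V_DD − V_GS)/R.
Let x = V_GS − 0.82. Then 90.3 x² + x − 13.88 = 0, giving x = 0.387 V (positive root), so V_GS = 1.21 V.
I_D = (V_DD − V_GS)/R = (14.7 − 1.21) / 42 = 0.321 mA.

I_D = 0.321 mA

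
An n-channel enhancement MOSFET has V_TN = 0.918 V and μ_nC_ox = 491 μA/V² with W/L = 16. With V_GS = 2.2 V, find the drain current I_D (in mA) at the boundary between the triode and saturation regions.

I_D = 6.46 mA

At the boundary V_DS = V_ov = V_GS − V_TN = 2.2 − 0.918 = 1.28 V.
k_n = μ_nC_ox · (W/L) = 7.856 mA/V².
I_D = ½ k_n V_ov² = 0.5 × 7.856 × 1.28² = 6.46 mA.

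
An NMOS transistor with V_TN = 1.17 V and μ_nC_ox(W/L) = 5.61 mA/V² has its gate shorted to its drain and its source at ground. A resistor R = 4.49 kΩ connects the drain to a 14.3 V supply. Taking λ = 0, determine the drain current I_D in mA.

I_D = 2.71 mA

With gate tied to drain, V_GS = V_DS ≥ V_GS − V_TN, so the device is in saturation.
KCL at the drain: ½ k_n (V_GS − V_TN)² = (V_DD − V_GS)/R.
Let x = V_GS − 1.17. Then 12.6 x² + x − 13.13 = 0, giving x = 0.982 V (positive root), so V_GS = 2.15 V.
I_D = (V_DD − V_GS)/R = (14.3 − 2.15) / 4.49 = 2.71 mA.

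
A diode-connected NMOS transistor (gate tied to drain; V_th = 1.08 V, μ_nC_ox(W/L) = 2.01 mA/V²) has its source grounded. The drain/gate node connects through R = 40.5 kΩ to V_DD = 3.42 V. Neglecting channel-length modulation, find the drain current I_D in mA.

I_D = 0.0522 mA

With gate tied to drain, V_GS = V_DS ≥ V_GS − V_th, so the device is in saturation.
KCL at the drain: ½ k_n (V_GS − V_th)² = (V_DD − V_GS)/R.
Let x = V_GS − 1.08. Then 40.7 x² + x − 2.34 = 0, giving x = 0.228 V (positive root), so V_GS = 1.31 V.
I_D = (V_DD − V_GS)/R = (3.42 − 1.31) / 40.5 = 0.0522 mA.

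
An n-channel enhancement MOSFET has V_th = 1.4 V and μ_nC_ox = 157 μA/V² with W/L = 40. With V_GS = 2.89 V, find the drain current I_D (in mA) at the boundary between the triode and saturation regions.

I_D = 6.97 mA

At the boundary V_DS = V_ov = V_GS − V_th = 2.89 − 1.4 = 1.49 V.
k_n = μ_nC_ox · (W/L) = 6.28 mA/V².
I_D = ½ k_n V_ov² = 0.5 × 6.28 × 1.49² = 6.97 mA.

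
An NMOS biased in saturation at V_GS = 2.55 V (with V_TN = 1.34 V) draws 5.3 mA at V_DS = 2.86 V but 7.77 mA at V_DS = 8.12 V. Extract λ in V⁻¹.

λ = 0.119 V⁻¹

With V_GS fixed, I_D ∝ (1 + λ V_DS) in saturation, so I_D2/I_D1 = (1 + λ V_DS2)/(1 + λ V_DS1).
7.77/5.3 = 1.466 = (1 + 8.12 λ)/(1 + 2.86 λ).
Solving: λ (I_D1 V_DS2 − I_D2 V_DS1) = I_D2 − I_D1, so λ = (7.77 − 5.3) / (5.3 × 8.12 − 7.77 × 2.86) = 2.47 / 20.8 = 0.119 V⁻¹.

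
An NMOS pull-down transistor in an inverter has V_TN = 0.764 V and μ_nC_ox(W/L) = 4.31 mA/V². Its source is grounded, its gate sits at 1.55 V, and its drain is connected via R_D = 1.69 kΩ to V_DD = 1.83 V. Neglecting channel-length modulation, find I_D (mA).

V_GS = V_G = 1.55 V, so V_ov = 1.55 − 0.764 = 0.786 V.
Assume saturation: I_D = ½ k_n V_ov² = 0.5 × 4.31 × 0.786² = 1.33 mA, giving V_DS = V_DD − I_D R_D = 1.83 − 1.33 × 1.69 = -0.42 V.
But -0.42 V < V_ov = 0.786 V, so the device is actually in triode.
In triode I_D = k_n[V_ov V_DS − ½ V_DS²] and I_D = (V_DD − V_DS)/R_D. Equating: 3.64 V_DS² − 6.725 V_DS + 1.83 = 0, giving V_DS = 0.332 V (the root below V_ov).
I_D = (1.83 − 0.332) / 1.69 = 0.887 mA.

I_D = 0.887 mA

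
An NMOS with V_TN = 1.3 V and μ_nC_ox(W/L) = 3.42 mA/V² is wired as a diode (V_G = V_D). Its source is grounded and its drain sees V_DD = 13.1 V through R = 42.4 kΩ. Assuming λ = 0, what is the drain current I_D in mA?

With gate tied to drain, V_GS = V_DS ≥ V_GS − V_TN, so the device is in saturation.
KCL at the drain: ½ k_n (V_GS − V_TN)² = (V_DD − V_GS)/R.
Let x = V_GS − 1.3. Then 72.5 x² + x − 11.8 = 0, giving x = 0.397 V (positive root), so V_GS = 1.7 V.
I_D = (V_DD − V_GS)/R = (13.1 − 1.7) / 42.4 = 0.269 mA.

I_D = 0.269 mA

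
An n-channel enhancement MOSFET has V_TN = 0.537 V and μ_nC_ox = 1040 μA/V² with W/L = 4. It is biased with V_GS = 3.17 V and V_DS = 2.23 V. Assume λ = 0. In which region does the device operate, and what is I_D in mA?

k_n = μ_nC_ox · (W/L) = 4.16 mA/V².
V_ov = V_GS − V_TN = 3.17 − 0.537 = 2.63 V.
Since V_DS = 2.23 V < V_ov = 2.63 V, the device is in the triode region.
I_D = k_n [V_ov · V_DS − ½ V_DS²] = 4.16 × [2.63 × 2.23 − 0.5 × 2.23²] = 14.1 mA.

Triode; I_D = 14.1 mA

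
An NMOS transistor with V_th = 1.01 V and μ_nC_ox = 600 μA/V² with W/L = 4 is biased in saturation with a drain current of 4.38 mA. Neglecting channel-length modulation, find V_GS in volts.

V_GS = 2.92 V

k_n = μ_nC_ox · (W/L) = 2.4 mA/V².
In saturation I_D = ½ k_n (V_GS − V_th)², so V_GS − V_th = √(2 I_D / k_n) = √(2 × 4.38 / 2.4) = 1.91 V.
V_GS = 1.01 + 1.91 = 2.92 V.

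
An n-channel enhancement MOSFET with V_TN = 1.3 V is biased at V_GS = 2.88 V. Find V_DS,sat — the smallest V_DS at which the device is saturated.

The boundary between triode and saturation is V_DS = V_GS − V_TN = V_ov.
V_ov = 2.88 − 1.3 = 1.58 V.

V_DS,sat = 1.58 V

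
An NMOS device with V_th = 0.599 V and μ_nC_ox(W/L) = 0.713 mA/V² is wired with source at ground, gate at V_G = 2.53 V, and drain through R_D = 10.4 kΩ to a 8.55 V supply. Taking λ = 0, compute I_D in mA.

I_D = 0.758 mA

V_GS = V_G = 2.53 V, so V_ov = 2.53 − 0.599 = 1.93 V.
Assume saturation: I_D = ½ k_n V_ov² = 0.5 × 0.713 × 1.93² = 1.33 mA, giving V_DS = V_DD − I_D R_D = 8.55 − 1.33 × 10.4 = -5.27 V.
But -5.27 V < V_ov = 1.93 V, so the device is actually in triode.
In triode I_D = k_n[V_ov V_DS − ½ V_DS²] and I_D = (V_DD − V_DS)/R_D. Equating: 3.71 V_DS² − 15.32 V_DS + 8.55 = 0, giving V_DS = 0.665 V (the root below V_ov).
I_D = (8.55 − 0.665) / 10.4 = 0.758 mA.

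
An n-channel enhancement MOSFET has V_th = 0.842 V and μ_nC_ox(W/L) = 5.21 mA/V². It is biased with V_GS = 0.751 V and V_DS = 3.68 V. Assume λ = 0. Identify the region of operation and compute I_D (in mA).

V_GS = 0.751 V < V_th = 0.842 V, so the transistor is in cutoff.

Cutoff; I_D = 0 mA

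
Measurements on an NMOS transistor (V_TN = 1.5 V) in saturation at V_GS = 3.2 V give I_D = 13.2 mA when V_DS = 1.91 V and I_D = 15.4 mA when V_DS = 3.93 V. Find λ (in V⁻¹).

λ = 0.0979 V⁻¹

With V_GS fixed, I_D ∝ (1 + λ V_DS) in saturation, so I_D2/I_D1 = (1 + λ V_DS2)/(1 + λ V_DS1).
15.4/13.2 = 1.167 = (1 + 3.93 λ)/(1 + 1.91 λ).
Solving: λ (I_D1 V_DS2 − I_D2 V_DS1) = I_D2 − I_D1, so λ = (15.4 − 13.2) / (13.2 × 3.93 − 15.4 × 1.91) = 2.2 / 22.5 = 0.0979 V⁻¹.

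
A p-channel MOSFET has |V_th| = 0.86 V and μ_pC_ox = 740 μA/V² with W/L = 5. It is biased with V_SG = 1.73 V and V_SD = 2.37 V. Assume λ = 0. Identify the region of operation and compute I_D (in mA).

k_p = μ_pC_ox · (W/L) = 3.7 mA/V².
V_ov = V_SG − |V_th| = 1.73 − 0.86 = 0.87 V.
Since V_SD = 2.37 V ≥ V_ov = 0.87 V, the device is in saturation.
I_D = ½ k_p V_ov² = 0.5 × 3.7 × 0.87² = 1.4 mA.

Saturation; I_D = 1.40 mA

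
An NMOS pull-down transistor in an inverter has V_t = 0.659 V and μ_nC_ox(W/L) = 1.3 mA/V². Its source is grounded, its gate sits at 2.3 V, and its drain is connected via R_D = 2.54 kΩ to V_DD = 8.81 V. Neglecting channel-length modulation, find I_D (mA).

I_D = 1.75 mA

V_GS = V_G = 2.3 V, so V_ov = 2.3 − 0.659 = 1.64 V.
Assume saturation: I_D = ½ k_n V_ov² = 0.5 × 1.3 × 1.64² = 1.75 mA, giving V_DS = V_DD − I_D R_D = 8.81 − 1.75 × 2.54 = 4.36 V.
V_DS = 4.36 V ≥ V_ov = 1.64 V, confirming saturation.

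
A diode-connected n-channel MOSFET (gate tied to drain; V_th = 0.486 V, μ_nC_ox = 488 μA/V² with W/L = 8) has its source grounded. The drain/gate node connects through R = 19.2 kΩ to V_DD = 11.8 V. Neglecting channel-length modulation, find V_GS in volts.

V_GS = 1.02 V

With gate tied to drain, V_GS = V_DS ≥ V_GS − V_th, so the device is in saturation.
k_n = μ_nC_ox · (W/L) = 3.904 mA/V².
KCL at the drain: ½ k_n (V_GS − V_th)² = (V_DD − V_GS)/R.
Let x = V_GS − 0.486. Then 37.5 x² + x − 11.31 = 0, giving x = 0.536 V (positive root), so V_GS = 1.02 V.
I_D = (V_DD − V_GS)/R = (11.8 − 1.02) / 19.2 = 0.561 mA.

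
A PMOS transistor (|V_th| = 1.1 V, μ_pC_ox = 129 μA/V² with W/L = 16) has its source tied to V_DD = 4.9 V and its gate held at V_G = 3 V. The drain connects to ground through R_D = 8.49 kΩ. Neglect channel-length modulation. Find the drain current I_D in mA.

V_SG = V_DD − V_G = 4.9 − 3 = 1.9 V, so V_ov = 1.9 − 1.1 = 0.8 V.
k_p = μ_pC_ox · (W/L) = 2.064 mA/V².
Assume saturation: I_D = ½ k_p V_ov² = 0.5 × 2.064 × 0.8² = 0.66 mA, giving V_SD = V_DD − I_D R_D = 4.9 − 0.66 × 8.49 = -0.707 V.
But -0.707 V < V_ov = 0.8 V, so the device is actually in triode.
In triode I_D = k_p[V_ov V_SD − ½ V_SD²] and I_D = (V_DD − V_SD)/R_D. Equating: 8.76 V_SD² − 15.02 V_SD + 4.9 = 0, giving V_SD = 0.438 V (the root below V_ov).
I_D = (4.9 − 0.438) / 8.49 = 0.526 mA.

I_D = 0.526 mA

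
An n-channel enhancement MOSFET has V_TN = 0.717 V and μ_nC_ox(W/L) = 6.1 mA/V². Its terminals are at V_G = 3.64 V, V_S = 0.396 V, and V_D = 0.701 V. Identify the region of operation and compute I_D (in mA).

Triode; I_D = 4.42 mA

V_GS = V_G − V_S = 3.64 − 0.396 = 3.24 V; V_DS = V_D − V_S = 0.701 − 0.396 = 0.305 V.
V_ov = V_GS − V_TN = 3.24 − 0.717 = 2.53 V.
Since V_DS = 0.305 V < V_ov = 2.53 V, the device is in the triode region.
I_D = k_n [V_ov · V_DS − ½ V_DS²] = 6.1 × [2.53 × 0.305 − 0.5 × 0.305²] = 4.42 mA.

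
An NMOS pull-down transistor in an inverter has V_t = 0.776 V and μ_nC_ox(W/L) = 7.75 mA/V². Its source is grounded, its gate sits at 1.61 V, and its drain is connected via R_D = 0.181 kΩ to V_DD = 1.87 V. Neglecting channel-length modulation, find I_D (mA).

I_D = 2.70 mA

V_GS = V_G = 1.61 V, so V_ov = 1.61 − 0.776 = 0.834 V.
Assume saturation: I_D = ½ k_n V_ov² = 0.5 × 7.75 × 0.834² = 2.7 mA, giving V_DS = V_DD − I_D R_D = 1.87 − 2.7 × 0.181 = 1.38 V.
V_DS = 1.38 V ≥ V_ov = 0.834 V, confirming saturation.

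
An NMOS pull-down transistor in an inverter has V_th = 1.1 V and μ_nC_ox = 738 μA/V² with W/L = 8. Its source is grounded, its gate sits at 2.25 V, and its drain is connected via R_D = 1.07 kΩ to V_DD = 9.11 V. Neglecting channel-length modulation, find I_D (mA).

V_GS = V_G = 2.25 V, so V_ov = 2.25 − 1.1 = 1.15 V.
k_n = μ_nC_ox · (W/L) = 5.904 mA/V².
Assume saturation: I_D = ½ k_n V_ov² = 0.5 × 5.904 × 1.15² = 3.9 mA, giving V_DS = V_DD − I_D R_D = 9.11 − 3.9 × 1.07 = 4.93 V.
V_DS = 4.93 V ≥ V_ov = 1.15 V, confirming saturation.

I_D = 3.90 mA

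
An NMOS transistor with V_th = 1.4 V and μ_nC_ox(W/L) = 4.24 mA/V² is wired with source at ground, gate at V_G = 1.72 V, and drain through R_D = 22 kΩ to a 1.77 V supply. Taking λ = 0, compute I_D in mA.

I_D = 0.0776 mA

V_GS = V_G = 1.72 V, so V_ov = 1.72 − 1.4 = 0.32 V.
Assume saturation: I_D = ½ k_n V_ov² = 0.5 × 4.24 × 0.32² = 0.217 mA, giving V_DS = V_DD − I_D R_D = 1.77 − 0.217 × 22 = -3.01 V.
But -3.01 V < V_ov = 0.32 V, so the device is actually in triode.
In triode I_D = k_n[V_ov V_DS − ½ V_DS²] and I_D = (V_DD − V_DS)/R_D. Equating: 46.6 V_DS² − 30.85 V_DS + 1.77 = 0, giving V_DS = 0.0635 V (the root below V_ov).
I_D = (1.77 − 0.0635) / 22 = 0.0776 mA.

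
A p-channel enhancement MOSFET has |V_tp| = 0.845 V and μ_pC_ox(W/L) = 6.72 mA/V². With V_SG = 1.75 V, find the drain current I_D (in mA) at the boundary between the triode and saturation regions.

At the boundary V_SD = V_ov = V_SG − |V_tp| = 1.75 − 0.845 = 0.905 V.
I_D = ½ k_p V_ov² = 0.5 × 6.72 × 0.905² = 2.75 mA.

I_D = 2.75 mA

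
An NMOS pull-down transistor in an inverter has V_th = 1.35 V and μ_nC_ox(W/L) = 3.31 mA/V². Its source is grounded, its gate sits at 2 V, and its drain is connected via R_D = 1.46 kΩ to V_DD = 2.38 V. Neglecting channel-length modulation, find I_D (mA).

V_GS = V_G = 2 V, so V_ov = 2 − 1.35 = 0.65 V.
Assume saturation: I_D = ½ k_n V_ov² = 0.5 × 3.31 × 0.65² = 0.699 mA, giving V_DS = V_DD − I_D R_D = 2.38 − 0.699 × 1.46 = 1.36 V.
V_DS = 1.36 V ≥ V_ov = 0.65 V, confirming saturation.

I_D = 0.699 mA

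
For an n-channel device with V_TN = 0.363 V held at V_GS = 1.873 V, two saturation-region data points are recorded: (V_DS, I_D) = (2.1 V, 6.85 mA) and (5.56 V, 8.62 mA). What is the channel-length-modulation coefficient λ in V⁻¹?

λ = 0.0886 V⁻¹

With V_GS fixed, I_D ∝ (1 + λ V_DS) in saturation, so I_D2/I_D1 = (1 + λ V_DS2)/(1 + λ V_DS1).
8.62/6.85 = 1.258 = (1 + 5.56 λ)/(1 + 2.1 λ).
Solving: λ (I_D1 V_DS2 − I_D2 V_DS1) = I_D2 − I_D1, so λ = (8.62 − 6.85) / (6.85 × 5.56 − 8.62 × 2.1) = 1.77 / 20 = 0.0886 V⁻¹.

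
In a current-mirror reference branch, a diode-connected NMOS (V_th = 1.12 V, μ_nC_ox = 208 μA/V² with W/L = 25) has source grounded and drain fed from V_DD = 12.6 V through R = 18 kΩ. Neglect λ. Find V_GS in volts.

With gate tied to drain, V_GS = V_DS ≥ V_GS − V_th, so the device is in saturation.
k_n = μ_nC_ox · (W/L) = 5.2 mA/V².
KCL at the drain: ½ k_n (V_GS − V_th)² = (V_DD − V_GS)/R.
Let x = V_GS − 1.12. Then 46.8 x² + x − 11.48 = 0, giving x = 0.485 V (positive root), so V_GS = 1.6 V.
I_D = (V_DD − V_GS)/R = (12.6 − 1.6) / 18 = 0.611 mA.

V_GS = 1.60 V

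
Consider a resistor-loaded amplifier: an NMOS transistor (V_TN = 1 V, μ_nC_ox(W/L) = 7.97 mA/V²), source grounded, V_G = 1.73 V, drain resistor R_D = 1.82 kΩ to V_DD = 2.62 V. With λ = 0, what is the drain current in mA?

I_D = 1.29 mA

V_GS = V_G = 1.73 V, so V_ov = 1.73 − 1 = 0.73 V.
Assume saturation: I_D = ½ k_n V_ov² = 0.5 × 7.97 × 0.73² = 2.12 mA, giving V_DS = V_DD − I_D R_D = 2.62 − 2.12 × 1.82 = -1.24 V.
But -1.24 V < V_ov = 0.73 V, so the device is actually in triode.
In triode I_D = k_n[V_ov V_DS − ½ V_DS²] and I_D = (V_DD − V_DS)/R_D. Equating: 7.25 V_DS² − 11.59 V_DS + 2.62 = 0, giving V_DS = 0.273 V (the root below V_ov).
I_D = (2.62 − 0.273) / 1.82 = 1.29 mA.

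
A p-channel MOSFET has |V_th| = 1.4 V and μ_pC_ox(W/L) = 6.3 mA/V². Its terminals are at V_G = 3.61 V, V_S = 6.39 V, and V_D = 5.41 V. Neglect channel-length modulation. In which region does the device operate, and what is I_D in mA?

V_SG = V_S − V_G = 6.39 − 3.61 = 2.78 V; V_SD = V_S − V_D = 6.39 − 5.41 = 0.98 V.
V_ov = V_SG − |V_th| = 2.78 − 1.4 = 1.38 V.
Since V_SD = 0.98 V < V_ov = 1.38 V, the device is in the triode region.
I_D = k_p [V_ov · V_SD − ½ V_SD²] = 6.3 × [1.38 × 0.98 − 0.5 × 0.98²] = 5.49 mA.

Triode; I_D = 5.49 mA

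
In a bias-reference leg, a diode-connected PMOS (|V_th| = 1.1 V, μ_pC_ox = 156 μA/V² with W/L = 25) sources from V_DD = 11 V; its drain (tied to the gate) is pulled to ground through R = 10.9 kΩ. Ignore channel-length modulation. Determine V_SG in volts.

V_SG = 1.76 V

With gate tied to drain, V_SG = V_SD ≥ V_SG − |V_th|, so the device is in saturation.
k_p = μ_pC_ox · (W/L) = 3.9 mA/V².
KCL at the drain: ½ k_p (V_SG − |V_th|)² = (V_DD − V_SG)/R.
Let x = V_SG − 1.1. Then 21.3 x² + x − 9.9 = 0, giving x = 0.659 V (positive root), so V_SG = 1.76 V.
I_D = (V_DD − V_SG)/R = (11 − 1.76) / 10.9 = 0.848 mA.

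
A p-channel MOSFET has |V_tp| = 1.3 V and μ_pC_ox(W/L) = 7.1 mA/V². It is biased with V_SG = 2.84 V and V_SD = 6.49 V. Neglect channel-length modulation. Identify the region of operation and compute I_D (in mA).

V_ov = V_SG − |V_tp| = 2.84 − 1.3 = 1.54 V.
Since V_SD = 6.49 V ≥ V_ov = 1.54 V, the device is in saturation.
I_D = ½ k_p V_ov² = 0.5 × 7.1 × 1.54² = 8.42 mA.

Saturation; I_D = 8.42 mA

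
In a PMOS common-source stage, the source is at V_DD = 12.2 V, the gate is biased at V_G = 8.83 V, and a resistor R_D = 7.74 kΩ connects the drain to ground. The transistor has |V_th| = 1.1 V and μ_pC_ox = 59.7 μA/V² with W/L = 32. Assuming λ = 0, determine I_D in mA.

V_SG = V_DD − V_G = 12.2 − 8.83 = 3.37 V, so V_ov = 3.37 − 1.1 = 2.27 V.
k_p = μ_pC_ox · (W/L) = 1.91 mA/V².
Assume saturation: I_D = ½ k_p V_ov² = 0.5 × 1.91 × 2.27² = 4.92 mA, giving V_SD = V_DD − I_D R_D = 12.2 − 4.92 × 7.74 = -25.9 V.
But -25.9 V < V_ov = 2.27 V, so the device is actually in triode.
In triode I_D = k_p[V_ov V_SD − ½ V_SD²] and I_D = (V_DD − V_SD)/R_D. Equating: 7.39 V_SD² − 34.57 V_SD + 12.2 = 0, giving V_SD = 0.385 V (the root below V_ov).
I_D = (12.2 − 0.385) / 7.74 = 1.53 mA.

I_D = 1.53 mA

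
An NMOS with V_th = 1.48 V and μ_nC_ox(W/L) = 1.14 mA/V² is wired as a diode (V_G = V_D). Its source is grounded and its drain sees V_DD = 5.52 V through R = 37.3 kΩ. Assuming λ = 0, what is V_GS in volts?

V_GS = 1.89 V

With gate tied to drain, V_GS = V_DS ≥ V_GS − V_th, so the device is in saturation.
KCL at the drain: ½ k_n (V_GS − V_th)² = (V_DD − V_GS)/R.
Let x = V_GS − 1.48. Then 21.3 x² + x − 4.04 = 0, giving x = 0.413 V (positive root), so V_GS = 1.89 V.
I_D = (V_DD − V_GS)/R = (5.52 − 1.89) / 37.3 = 0.0972 mA.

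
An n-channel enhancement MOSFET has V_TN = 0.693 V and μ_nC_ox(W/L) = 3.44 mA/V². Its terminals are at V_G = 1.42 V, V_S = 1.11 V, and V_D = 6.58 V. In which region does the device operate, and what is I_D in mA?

Cutoff; I_D = 0 mA

V_GS = V_G − V_S = 1.42 − 1.11 = 0.31 V; V_DS = V_D − V_S = 6.58 − 1.11 = 5.47 V.
V_GS = 0.31 V < V_TN = 0.693 V, so the transistor is in cutoff.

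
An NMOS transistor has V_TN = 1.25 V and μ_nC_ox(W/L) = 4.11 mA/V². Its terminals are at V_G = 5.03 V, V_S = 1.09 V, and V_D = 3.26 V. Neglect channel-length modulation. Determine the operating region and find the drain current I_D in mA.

Triode; I_D = 14.3 mA

V_GS = V_G − V_S = 5.03 − 1.09 = 3.94 V; V_DS = V_D − V_S = 3.26 − 1.09 = 2.17 V.
V_ov = V_GS − V_TN = 3.94 − 1.25 = 2.69 V.
Since V_DS = 2.17 V < V_ov = 2.69 V, the device is in the triode region.
I_D = k_n [V_ov · V_DS − ½ V_DS²] = 4.11 × [2.69 × 2.17 − 0.5 × 2.17²] = 14.3 mA.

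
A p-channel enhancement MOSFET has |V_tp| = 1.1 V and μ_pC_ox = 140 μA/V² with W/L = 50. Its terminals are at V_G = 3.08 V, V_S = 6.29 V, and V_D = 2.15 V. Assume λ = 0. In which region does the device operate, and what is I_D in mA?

V_SG = V_S − V_G = 6.29 − 3.08 = 3.21 V; V_SD = V_S − V_D = 6.29 − 2.15 = 4.14 V.
k_p = μ_pC_ox · (W/L) = 7 mA/V².
V_ov = V_SG − |V_tp| = 3.21 − 1.1 = 2.11 V.
Since V_SD = 4.14 V ≥ V_ov = 2.11 V, the device is in saturation.
I_D = ½ k_p V_ov² = 0.5 × 7 × 2.11² = 15.6 mA.

Saturation; I_D = 15.6 mA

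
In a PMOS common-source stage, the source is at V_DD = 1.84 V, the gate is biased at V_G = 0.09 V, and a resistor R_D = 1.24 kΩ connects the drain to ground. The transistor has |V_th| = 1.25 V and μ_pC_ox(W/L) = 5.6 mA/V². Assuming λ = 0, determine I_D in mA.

I_D = 0.700 mA

V_SG = V_DD − V_G = 1.84 − 0.09 = 1.75 V, so V_ov = 1.75 − 1.25 = 0.5 V.
Assume saturation: I_D = ½ k_p V_ov² = 0.5 × 5.6 × 0.5² = 0.7 mA, giving V_SD = V_DD − I_D R_D = 1.84 − 0.7 × 1.24 = 0.972 V.
V_SD = 0.972 V ≥ V_ov = 0.5 V, confirming saturation.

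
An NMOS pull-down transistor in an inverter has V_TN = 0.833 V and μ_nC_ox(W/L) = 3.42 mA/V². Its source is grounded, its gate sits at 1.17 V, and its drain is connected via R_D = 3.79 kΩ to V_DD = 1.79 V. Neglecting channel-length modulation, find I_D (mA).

I_D = 0.194 mA

V_GS = V_G = 1.17 V, so V_ov = 1.17 − 0.833 = 0.337 V.
Assume saturation: I_D = ½ k_n V_ov² = 0.5 × 3.42 × 0.337² = 0.194 mA, giving V_DS = V_DD − I_D R_D = 1.79 − 0.194 × 3.79 = 1.05 V.
V_DS = 1.05 V ≥ V_ov = 0.337 V, confirming saturation.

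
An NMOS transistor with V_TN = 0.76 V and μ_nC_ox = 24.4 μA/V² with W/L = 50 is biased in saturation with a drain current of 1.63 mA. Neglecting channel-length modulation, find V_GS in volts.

k_n = μ_nC_ox · (W/L) = 1.22 mA/V².
In saturation I_D = ½ k_n (V_GS − V_TN)², so V_GS − V_TN = √(2 I_D / k_n) = √(2 × 1.63 / 1.22) = 1.63 V.
V_GS = 0.76 + 1.63 = 2.39 V.

V_GS = 2.39 V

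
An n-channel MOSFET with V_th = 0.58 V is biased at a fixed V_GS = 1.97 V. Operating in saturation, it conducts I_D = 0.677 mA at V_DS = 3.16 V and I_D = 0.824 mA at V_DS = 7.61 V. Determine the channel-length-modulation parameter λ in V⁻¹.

λ = 0.0577 V⁻¹

With V_GS fixed, I_D ∝ (1 + λ V_DS) in saturation, so I_D2/I_D1 = (1 + λ V_DS2)/(1 + λ V_DS1).
0.824/0.677 = 1.217 = (1 + 7.61 λ)/(1 + 3.16 λ).
Solving: λ (I_D1 V_DS2 − I_D2 V_DS1) = I_D2 − I_D1, so λ = (0.824 − 0.677) / (0.677 × 7.61 − 0.824 × 3.16) = 0.147 / 2.55 = 0.0577 V⁻¹.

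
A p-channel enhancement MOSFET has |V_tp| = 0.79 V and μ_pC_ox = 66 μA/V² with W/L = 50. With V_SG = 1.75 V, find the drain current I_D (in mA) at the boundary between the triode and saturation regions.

At the boundary V_SD = V_ov = V_SG − |V_tp| = 1.75 − 0.79 = 0.96 V.
k_p = μ_pC_ox · (W/L) = 3.3 mA/V².
I_D = ½ k_p V_ov² = 0.5 × 3.3 × 0.96² = 1.52 mA.

I_D = 1.52 mA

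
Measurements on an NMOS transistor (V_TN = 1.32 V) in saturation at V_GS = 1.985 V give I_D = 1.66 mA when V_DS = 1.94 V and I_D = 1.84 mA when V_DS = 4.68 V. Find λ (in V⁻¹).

With V_GS fixed, I_D ∝ (1 + λ V_DS) in saturation, so I_D2/I_D1 = (1 + λ V_DS2)/(1 + λ V_DS1).
1.84/1.66 = 1.108 = (1 + 4.68 λ)/(1 + 1.94 λ).
Solving: λ (I_D1 V_DS2 − I_D2 V_DS1) = I_D2 − I_D1, so λ = (1.84 − 1.66) / (1.66 × 4.68 − 1.84 × 1.94) = 0.18 / 4.2 = 0.0429 V⁻¹.

λ = 0.0429 V⁻¹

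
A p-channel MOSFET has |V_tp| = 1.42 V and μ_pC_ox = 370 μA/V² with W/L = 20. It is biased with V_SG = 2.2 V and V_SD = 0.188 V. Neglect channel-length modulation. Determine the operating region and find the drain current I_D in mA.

Triode; I_D = 0.954 mA

k_p = μ_pC_ox · (W/L) = 7.4 mA/V².
V_ov = V_SG − |V_tp| = 2.2 − 1.42 = 0.78 V.
Since V_SD = 0.188 V < V_ov = 0.78 V, the device is in the triode region.
I_D = k_p [V_ov · V_SD − ½ V_SD²] = 7.4 × [0.78 × 0.188 − 0.5 × 0.188²] = 0.954 mA.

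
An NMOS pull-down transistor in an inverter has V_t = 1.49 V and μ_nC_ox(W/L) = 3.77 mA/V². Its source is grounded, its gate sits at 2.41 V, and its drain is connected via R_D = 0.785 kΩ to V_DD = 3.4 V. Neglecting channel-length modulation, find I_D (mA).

V_GS = V_G = 2.41 V, so V_ov = 2.41 − 1.49 = 0.92 V.
Assume saturation: I_D = ½ k_n V_ov² = 0.5 × 3.77 × 0.92² = 1.6 mA, giving V_DS = V_DD − I_D R_D = 3.4 − 1.6 × 0.785 = 2.15 V.
V_DS = 2.15 V ≥ V_ov = 0.92 V, confirming saturation.

I_D = 1.60 mA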